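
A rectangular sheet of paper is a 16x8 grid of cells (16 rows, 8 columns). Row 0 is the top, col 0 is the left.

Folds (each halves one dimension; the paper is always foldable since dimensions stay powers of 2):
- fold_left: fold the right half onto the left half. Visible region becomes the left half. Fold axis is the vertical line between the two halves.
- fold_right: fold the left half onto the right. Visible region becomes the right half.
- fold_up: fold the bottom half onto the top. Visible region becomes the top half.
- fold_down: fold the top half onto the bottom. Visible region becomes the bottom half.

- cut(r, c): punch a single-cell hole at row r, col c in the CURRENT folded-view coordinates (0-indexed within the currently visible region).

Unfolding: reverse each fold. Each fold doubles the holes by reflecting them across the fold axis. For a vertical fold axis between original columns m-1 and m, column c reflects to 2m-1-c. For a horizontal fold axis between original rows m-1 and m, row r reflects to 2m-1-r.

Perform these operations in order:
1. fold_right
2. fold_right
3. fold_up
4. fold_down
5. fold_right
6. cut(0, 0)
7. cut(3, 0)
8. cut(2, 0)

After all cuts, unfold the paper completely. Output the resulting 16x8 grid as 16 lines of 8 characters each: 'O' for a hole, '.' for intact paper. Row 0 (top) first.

Answer: OOOOOOOO
OOOOOOOO
........
OOOOOOOO
OOOOOOOO
........
OOOOOOOO
OOOOOOOO
OOOOOOOO
OOOOOOOO
........
OOOOOOOO
OOOOOOOO
........
OOOOOOOO
OOOOOOOO

Derivation:
Op 1 fold_right: fold axis v@4; visible region now rows[0,16) x cols[4,8) = 16x4
Op 2 fold_right: fold axis v@6; visible region now rows[0,16) x cols[6,8) = 16x2
Op 3 fold_up: fold axis h@8; visible region now rows[0,8) x cols[6,8) = 8x2
Op 4 fold_down: fold axis h@4; visible region now rows[4,8) x cols[6,8) = 4x2
Op 5 fold_right: fold axis v@7; visible region now rows[4,8) x cols[7,8) = 4x1
Op 6 cut(0, 0): punch at orig (4,7); cuts so far [(4, 7)]; region rows[4,8) x cols[7,8) = 4x1
Op 7 cut(3, 0): punch at orig (7,7); cuts so far [(4, 7), (7, 7)]; region rows[4,8) x cols[7,8) = 4x1
Op 8 cut(2, 0): punch at orig (6,7); cuts so far [(4, 7), (6, 7), (7, 7)]; region rows[4,8) x cols[7,8) = 4x1
Unfold 1 (reflect across v@7): 6 holes -> [(4, 6), (4, 7), (6, 6), (6, 7), (7, 6), (7, 7)]
Unfold 2 (reflect across h@4): 12 holes -> [(0, 6), (0, 7), (1, 6), (1, 7), (3, 6), (3, 7), (4, 6), (4, 7), (6, 6), (6, 7), (7, 6), (7, 7)]
Unfold 3 (reflect across h@8): 24 holes -> [(0, 6), (0, 7), (1, 6), (1, 7), (3, 6), (3, 7), (4, 6), (4, 7), (6, 6), (6, 7), (7, 6), (7, 7), (8, 6), (8, 7), (9, 6), (9, 7), (11, 6), (11, 7), (12, 6), (12, 7), (14, 6), (14, 7), (15, 6), (15, 7)]
Unfold 4 (reflect across v@6): 48 holes -> [(0, 4), (0, 5), (0, 6), (0, 7), (1, 4), (1, 5), (1, 6), (1, 7), (3, 4), (3, 5), (3, 6), (3, 7), (4, 4), (4, 5), (4, 6), (4, 7), (6, 4), (6, 5), (6, 6), (6, 7), (7, 4), (7, 5), (7, 6), (7, 7), (8, 4), (8, 5), (8, 6), (8, 7), (9, 4), (9, 5), (9, 6), (9, 7), (11, 4), (11, 5), (11, 6), (11, 7), (12, 4), (12, 5), (12, 6), (12, 7), (14, 4), (14, 5), (14, 6), (14, 7), (15, 4), (15, 5), (15, 6), (15, 7)]
Unfold 5 (reflect across v@4): 96 holes -> [(0, 0), (0, 1), (0, 2), (0, 3), (0, 4), (0, 5), (0, 6), (0, 7), (1, 0), (1, 1), (1, 2), (1, 3), (1, 4), (1, 5), (1, 6), (1, 7), (3, 0), (3, 1), (3, 2), (3, 3), (3, 4), (3, 5), (3, 6), (3, 7), (4, 0), (4, 1), (4, 2), (4, 3), (4, 4), (4, 5), (4, 6), (4, 7), (6, 0), (6, 1), (6, 2), (6, 3), (6, 4), (6, 5), (6, 6), (6, 7), (7, 0), (7, 1), (7, 2), (7, 3), (7, 4), (7, 5), (7, 6), (7, 7), (8, 0), (8, 1), (8, 2), (8, 3), (8, 4), (8, 5), (8, 6), (8, 7), (9, 0), (9, 1), (9, 2), (9, 3), (9, 4), (9, 5), (9, 6), (9, 7), (11, 0), (11, 1), (11, 2), (11, 3), (11, 4), (11, 5), (11, 6), (11, 7), (12, 0), (12, 1), (12, 2), (12, 3), (12, 4), (12, 5), (12, 6), (12, 7), (14, 0), (14, 1), (14, 2), (14, 3), (14, 4), (14, 5), (14, 6), (14, 7), (15, 0), (15, 1), (15, 2), (15, 3), (15, 4), (15, 5), (15, 6), (15, 7)]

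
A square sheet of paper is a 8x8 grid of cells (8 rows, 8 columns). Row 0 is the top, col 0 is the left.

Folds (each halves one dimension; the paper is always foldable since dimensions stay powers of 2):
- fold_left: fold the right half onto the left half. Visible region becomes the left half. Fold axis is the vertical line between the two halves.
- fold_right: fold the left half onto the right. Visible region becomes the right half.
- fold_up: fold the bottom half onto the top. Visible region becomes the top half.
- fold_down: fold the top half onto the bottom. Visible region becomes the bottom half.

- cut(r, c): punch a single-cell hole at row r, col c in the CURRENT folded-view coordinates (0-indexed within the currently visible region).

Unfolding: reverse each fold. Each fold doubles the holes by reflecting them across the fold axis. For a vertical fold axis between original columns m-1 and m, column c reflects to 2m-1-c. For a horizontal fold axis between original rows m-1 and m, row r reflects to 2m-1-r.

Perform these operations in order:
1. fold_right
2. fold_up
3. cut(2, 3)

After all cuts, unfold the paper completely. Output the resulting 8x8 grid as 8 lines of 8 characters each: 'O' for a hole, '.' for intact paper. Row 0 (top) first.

Answer: ........
........
O......O
........
........
O......O
........
........

Derivation:
Op 1 fold_right: fold axis v@4; visible region now rows[0,8) x cols[4,8) = 8x4
Op 2 fold_up: fold axis h@4; visible region now rows[0,4) x cols[4,8) = 4x4
Op 3 cut(2, 3): punch at orig (2,7); cuts so far [(2, 7)]; region rows[0,4) x cols[4,8) = 4x4
Unfold 1 (reflect across h@4): 2 holes -> [(2, 7), (5, 7)]
Unfold 2 (reflect across v@4): 4 holes -> [(2, 0), (2, 7), (5, 0), (5, 7)]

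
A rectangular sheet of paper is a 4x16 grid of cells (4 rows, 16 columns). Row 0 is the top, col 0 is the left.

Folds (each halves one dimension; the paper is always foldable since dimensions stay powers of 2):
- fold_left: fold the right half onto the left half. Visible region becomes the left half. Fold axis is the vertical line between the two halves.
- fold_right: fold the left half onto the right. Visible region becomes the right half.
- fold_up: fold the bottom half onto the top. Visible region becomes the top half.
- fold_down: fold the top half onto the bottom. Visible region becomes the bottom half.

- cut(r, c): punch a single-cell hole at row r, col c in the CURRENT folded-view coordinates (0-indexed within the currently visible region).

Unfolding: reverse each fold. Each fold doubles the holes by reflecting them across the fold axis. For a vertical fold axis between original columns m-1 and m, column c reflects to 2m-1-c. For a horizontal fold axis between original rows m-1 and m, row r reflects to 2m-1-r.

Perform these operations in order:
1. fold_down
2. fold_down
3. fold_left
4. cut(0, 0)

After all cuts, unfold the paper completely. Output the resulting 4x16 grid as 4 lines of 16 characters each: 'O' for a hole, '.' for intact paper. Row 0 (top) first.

Op 1 fold_down: fold axis h@2; visible region now rows[2,4) x cols[0,16) = 2x16
Op 2 fold_down: fold axis h@3; visible region now rows[3,4) x cols[0,16) = 1x16
Op 3 fold_left: fold axis v@8; visible region now rows[3,4) x cols[0,8) = 1x8
Op 4 cut(0, 0): punch at orig (3,0); cuts so far [(3, 0)]; region rows[3,4) x cols[0,8) = 1x8
Unfold 1 (reflect across v@8): 2 holes -> [(3, 0), (3, 15)]
Unfold 2 (reflect across h@3): 4 holes -> [(2, 0), (2, 15), (3, 0), (3, 15)]
Unfold 3 (reflect across h@2): 8 holes -> [(0, 0), (0, 15), (1, 0), (1, 15), (2, 0), (2, 15), (3, 0), (3, 15)]

Answer: O..............O
O..............O
O..............O
O..............O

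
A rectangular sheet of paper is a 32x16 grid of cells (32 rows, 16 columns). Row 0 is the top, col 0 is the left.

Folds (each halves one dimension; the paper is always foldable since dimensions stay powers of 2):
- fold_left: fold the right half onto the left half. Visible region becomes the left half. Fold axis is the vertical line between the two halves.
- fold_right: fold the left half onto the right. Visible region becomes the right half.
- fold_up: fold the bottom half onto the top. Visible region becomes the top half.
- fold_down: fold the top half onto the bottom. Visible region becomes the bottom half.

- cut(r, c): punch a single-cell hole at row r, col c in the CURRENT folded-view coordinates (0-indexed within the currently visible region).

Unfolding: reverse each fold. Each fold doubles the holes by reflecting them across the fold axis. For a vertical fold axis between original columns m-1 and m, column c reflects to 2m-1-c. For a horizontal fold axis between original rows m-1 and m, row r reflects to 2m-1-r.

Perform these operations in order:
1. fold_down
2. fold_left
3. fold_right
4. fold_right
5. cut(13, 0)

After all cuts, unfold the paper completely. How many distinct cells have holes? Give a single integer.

Op 1 fold_down: fold axis h@16; visible region now rows[16,32) x cols[0,16) = 16x16
Op 2 fold_left: fold axis v@8; visible region now rows[16,32) x cols[0,8) = 16x8
Op 3 fold_right: fold axis v@4; visible region now rows[16,32) x cols[4,8) = 16x4
Op 4 fold_right: fold axis v@6; visible region now rows[16,32) x cols[6,8) = 16x2
Op 5 cut(13, 0): punch at orig (29,6); cuts so far [(29, 6)]; region rows[16,32) x cols[6,8) = 16x2
Unfold 1 (reflect across v@6): 2 holes -> [(29, 5), (29, 6)]
Unfold 2 (reflect across v@4): 4 holes -> [(29, 1), (29, 2), (29, 5), (29, 6)]
Unfold 3 (reflect across v@8): 8 holes -> [(29, 1), (29, 2), (29, 5), (29, 6), (29, 9), (29, 10), (29, 13), (29, 14)]
Unfold 4 (reflect across h@16): 16 holes -> [(2, 1), (2, 2), (2, 5), (2, 6), (2, 9), (2, 10), (2, 13), (2, 14), (29, 1), (29, 2), (29, 5), (29, 6), (29, 9), (29, 10), (29, 13), (29, 14)]

Answer: 16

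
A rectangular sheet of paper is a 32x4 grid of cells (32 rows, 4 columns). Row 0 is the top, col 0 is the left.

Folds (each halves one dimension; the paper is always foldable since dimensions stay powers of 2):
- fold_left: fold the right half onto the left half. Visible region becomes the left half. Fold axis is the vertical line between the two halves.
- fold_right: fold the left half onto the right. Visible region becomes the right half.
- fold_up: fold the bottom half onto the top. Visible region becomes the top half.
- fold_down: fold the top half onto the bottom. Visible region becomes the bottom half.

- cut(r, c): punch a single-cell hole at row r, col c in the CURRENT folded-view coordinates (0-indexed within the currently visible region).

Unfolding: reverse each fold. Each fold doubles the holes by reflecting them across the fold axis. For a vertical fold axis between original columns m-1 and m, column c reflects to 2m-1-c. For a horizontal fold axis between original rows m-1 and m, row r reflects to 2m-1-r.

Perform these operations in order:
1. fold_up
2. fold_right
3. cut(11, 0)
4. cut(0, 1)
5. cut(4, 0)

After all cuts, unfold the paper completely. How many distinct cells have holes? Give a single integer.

Answer: 12

Derivation:
Op 1 fold_up: fold axis h@16; visible region now rows[0,16) x cols[0,4) = 16x4
Op 2 fold_right: fold axis v@2; visible region now rows[0,16) x cols[2,4) = 16x2
Op 3 cut(11, 0): punch at orig (11,2); cuts so far [(11, 2)]; region rows[0,16) x cols[2,4) = 16x2
Op 4 cut(0, 1): punch at orig (0,3); cuts so far [(0, 3), (11, 2)]; region rows[0,16) x cols[2,4) = 16x2
Op 5 cut(4, 0): punch at orig (4,2); cuts so far [(0, 3), (4, 2), (11, 2)]; region rows[0,16) x cols[2,4) = 16x2
Unfold 1 (reflect across v@2): 6 holes -> [(0, 0), (0, 3), (4, 1), (4, 2), (11, 1), (11, 2)]
Unfold 2 (reflect across h@16): 12 holes -> [(0, 0), (0, 3), (4, 1), (4, 2), (11, 1), (11, 2), (20, 1), (20, 2), (27, 1), (27, 2), (31, 0), (31, 3)]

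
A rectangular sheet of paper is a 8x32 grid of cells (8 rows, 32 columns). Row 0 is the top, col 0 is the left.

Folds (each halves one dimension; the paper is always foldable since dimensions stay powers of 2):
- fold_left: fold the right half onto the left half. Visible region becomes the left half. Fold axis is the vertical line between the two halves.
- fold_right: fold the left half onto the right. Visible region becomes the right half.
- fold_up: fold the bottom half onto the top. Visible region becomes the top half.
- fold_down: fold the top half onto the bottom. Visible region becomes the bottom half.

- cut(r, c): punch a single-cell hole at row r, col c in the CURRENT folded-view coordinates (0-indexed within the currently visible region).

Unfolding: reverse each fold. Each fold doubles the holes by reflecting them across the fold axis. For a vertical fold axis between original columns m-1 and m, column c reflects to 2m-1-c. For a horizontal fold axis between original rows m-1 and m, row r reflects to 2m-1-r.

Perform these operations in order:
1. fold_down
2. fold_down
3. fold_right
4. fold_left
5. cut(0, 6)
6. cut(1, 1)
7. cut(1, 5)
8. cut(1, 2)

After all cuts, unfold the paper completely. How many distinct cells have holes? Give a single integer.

Op 1 fold_down: fold axis h@4; visible region now rows[4,8) x cols[0,32) = 4x32
Op 2 fold_down: fold axis h@6; visible region now rows[6,8) x cols[0,32) = 2x32
Op 3 fold_right: fold axis v@16; visible region now rows[6,8) x cols[16,32) = 2x16
Op 4 fold_left: fold axis v@24; visible region now rows[6,8) x cols[16,24) = 2x8
Op 5 cut(0, 6): punch at orig (6,22); cuts so far [(6, 22)]; region rows[6,8) x cols[16,24) = 2x8
Op 6 cut(1, 1): punch at orig (7,17); cuts so far [(6, 22), (7, 17)]; region rows[6,8) x cols[16,24) = 2x8
Op 7 cut(1, 5): punch at orig (7,21); cuts so far [(6, 22), (7, 17), (7, 21)]; region rows[6,8) x cols[16,24) = 2x8
Op 8 cut(1, 2): punch at orig (7,18); cuts so far [(6, 22), (7, 17), (7, 18), (7, 21)]; region rows[6,8) x cols[16,24) = 2x8
Unfold 1 (reflect across v@24): 8 holes -> [(6, 22), (6, 25), (7, 17), (7, 18), (7, 21), (7, 26), (7, 29), (7, 30)]
Unfold 2 (reflect across v@16): 16 holes -> [(6, 6), (6, 9), (6, 22), (6, 25), (7, 1), (7, 2), (7, 5), (7, 10), (7, 13), (7, 14), (7, 17), (7, 18), (7, 21), (7, 26), (7, 29), (7, 30)]
Unfold 3 (reflect across h@6): 32 holes -> [(4, 1), (4, 2), (4, 5), (4, 10), (4, 13), (4, 14), (4, 17), (4, 18), (4, 21), (4, 26), (4, 29), (4, 30), (5, 6), (5, 9), (5, 22), (5, 25), (6, 6), (6, 9), (6, 22), (6, 25), (7, 1), (7, 2), (7, 5), (7, 10), (7, 13), (7, 14), (7, 17), (7, 18), (7, 21), (7, 26), (7, 29), (7, 30)]
Unfold 4 (reflect across h@4): 64 holes -> [(0, 1), (0, 2), (0, 5), (0, 10), (0, 13), (0, 14), (0, 17), (0, 18), (0, 21), (0, 26), (0, 29), (0, 30), (1, 6), (1, 9), (1, 22), (1, 25), (2, 6), (2, 9), (2, 22), (2, 25), (3, 1), (3, 2), (3, 5), (3, 10), (3, 13), (3, 14), (3, 17), (3, 18), (3, 21), (3, 26), (3, 29), (3, 30), (4, 1), (4, 2), (4, 5), (4, 10), (4, 13), (4, 14), (4, 17), (4, 18), (4, 21), (4, 26), (4, 29), (4, 30), (5, 6), (5, 9), (5, 22), (5, 25), (6, 6), (6, 9), (6, 22), (6, 25), (7, 1), (7, 2), (7, 5), (7, 10), (7, 13), (7, 14), (7, 17), (7, 18), (7, 21), (7, 26), (7, 29), (7, 30)]

Answer: 64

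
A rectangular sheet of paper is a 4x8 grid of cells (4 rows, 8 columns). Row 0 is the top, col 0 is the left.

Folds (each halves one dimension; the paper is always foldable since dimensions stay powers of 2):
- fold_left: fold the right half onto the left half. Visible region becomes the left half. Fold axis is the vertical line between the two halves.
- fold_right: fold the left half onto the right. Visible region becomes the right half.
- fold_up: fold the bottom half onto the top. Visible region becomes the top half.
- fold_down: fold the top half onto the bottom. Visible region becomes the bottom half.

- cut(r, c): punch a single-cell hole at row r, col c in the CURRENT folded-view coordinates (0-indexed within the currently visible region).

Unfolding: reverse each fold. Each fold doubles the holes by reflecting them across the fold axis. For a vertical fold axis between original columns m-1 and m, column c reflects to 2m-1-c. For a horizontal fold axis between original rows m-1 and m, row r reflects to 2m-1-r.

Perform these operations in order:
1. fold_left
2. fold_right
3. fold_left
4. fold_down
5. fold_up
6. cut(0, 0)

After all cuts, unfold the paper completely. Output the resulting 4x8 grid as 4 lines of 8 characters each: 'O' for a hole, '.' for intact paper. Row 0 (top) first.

Op 1 fold_left: fold axis v@4; visible region now rows[0,4) x cols[0,4) = 4x4
Op 2 fold_right: fold axis v@2; visible region now rows[0,4) x cols[2,4) = 4x2
Op 3 fold_left: fold axis v@3; visible region now rows[0,4) x cols[2,3) = 4x1
Op 4 fold_down: fold axis h@2; visible region now rows[2,4) x cols[2,3) = 2x1
Op 5 fold_up: fold axis h@3; visible region now rows[2,3) x cols[2,3) = 1x1
Op 6 cut(0, 0): punch at orig (2,2); cuts so far [(2, 2)]; region rows[2,3) x cols[2,3) = 1x1
Unfold 1 (reflect across h@3): 2 holes -> [(2, 2), (3, 2)]
Unfold 2 (reflect across h@2): 4 holes -> [(0, 2), (1, 2), (2, 2), (3, 2)]
Unfold 3 (reflect across v@3): 8 holes -> [(0, 2), (0, 3), (1, 2), (1, 3), (2, 2), (2, 3), (3, 2), (3, 3)]
Unfold 4 (reflect across v@2): 16 holes -> [(0, 0), (0, 1), (0, 2), (0, 3), (1, 0), (1, 1), (1, 2), (1, 3), (2, 0), (2, 1), (2, 2), (2, 3), (3, 0), (3, 1), (3, 2), (3, 3)]
Unfold 5 (reflect across v@4): 32 holes -> [(0, 0), (0, 1), (0, 2), (0, 3), (0, 4), (0, 5), (0, 6), (0, 7), (1, 0), (1, 1), (1, 2), (1, 3), (1, 4), (1, 5), (1, 6), (1, 7), (2, 0), (2, 1), (2, 2), (2, 3), (2, 4), (2, 5), (2, 6), (2, 7), (3, 0), (3, 1), (3, 2), (3, 3), (3, 4), (3, 5), (3, 6), (3, 7)]

Answer: OOOOOOOO
OOOOOOOO
OOOOOOOO
OOOOOOOO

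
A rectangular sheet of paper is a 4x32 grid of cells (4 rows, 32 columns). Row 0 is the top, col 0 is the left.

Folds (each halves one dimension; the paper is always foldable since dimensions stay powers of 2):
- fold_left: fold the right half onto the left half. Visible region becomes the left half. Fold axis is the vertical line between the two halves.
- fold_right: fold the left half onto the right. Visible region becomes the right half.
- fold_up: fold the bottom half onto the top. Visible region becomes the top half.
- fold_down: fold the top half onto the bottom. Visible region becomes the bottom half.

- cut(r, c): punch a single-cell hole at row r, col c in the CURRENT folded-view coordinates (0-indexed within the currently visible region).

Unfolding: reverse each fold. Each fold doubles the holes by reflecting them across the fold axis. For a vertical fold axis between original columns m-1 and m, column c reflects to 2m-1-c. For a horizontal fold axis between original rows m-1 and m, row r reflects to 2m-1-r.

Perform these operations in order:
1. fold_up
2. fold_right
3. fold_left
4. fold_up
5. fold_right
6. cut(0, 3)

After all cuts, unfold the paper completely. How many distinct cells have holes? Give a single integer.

Answer: 32

Derivation:
Op 1 fold_up: fold axis h@2; visible region now rows[0,2) x cols[0,32) = 2x32
Op 2 fold_right: fold axis v@16; visible region now rows[0,2) x cols[16,32) = 2x16
Op 3 fold_left: fold axis v@24; visible region now rows[0,2) x cols[16,24) = 2x8
Op 4 fold_up: fold axis h@1; visible region now rows[0,1) x cols[16,24) = 1x8
Op 5 fold_right: fold axis v@20; visible region now rows[0,1) x cols[20,24) = 1x4
Op 6 cut(0, 3): punch at orig (0,23); cuts so far [(0, 23)]; region rows[0,1) x cols[20,24) = 1x4
Unfold 1 (reflect across v@20): 2 holes -> [(0, 16), (0, 23)]
Unfold 2 (reflect across h@1): 4 holes -> [(0, 16), (0, 23), (1, 16), (1, 23)]
Unfold 3 (reflect across v@24): 8 holes -> [(0, 16), (0, 23), (0, 24), (0, 31), (1, 16), (1, 23), (1, 24), (1, 31)]
Unfold 4 (reflect across v@16): 16 holes -> [(0, 0), (0, 7), (0, 8), (0, 15), (0, 16), (0, 23), (0, 24), (0, 31), (1, 0), (1, 7), (1, 8), (1, 15), (1, 16), (1, 23), (1, 24), (1, 31)]
Unfold 5 (reflect across h@2): 32 holes -> [(0, 0), (0, 7), (0, 8), (0, 15), (0, 16), (0, 23), (0, 24), (0, 31), (1, 0), (1, 7), (1, 8), (1, 15), (1, 16), (1, 23), (1, 24), (1, 31), (2, 0), (2, 7), (2, 8), (2, 15), (2, 16), (2, 23), (2, 24), (2, 31), (3, 0), (3, 7), (3, 8), (3, 15), (3, 16), (3, 23), (3, 24), (3, 31)]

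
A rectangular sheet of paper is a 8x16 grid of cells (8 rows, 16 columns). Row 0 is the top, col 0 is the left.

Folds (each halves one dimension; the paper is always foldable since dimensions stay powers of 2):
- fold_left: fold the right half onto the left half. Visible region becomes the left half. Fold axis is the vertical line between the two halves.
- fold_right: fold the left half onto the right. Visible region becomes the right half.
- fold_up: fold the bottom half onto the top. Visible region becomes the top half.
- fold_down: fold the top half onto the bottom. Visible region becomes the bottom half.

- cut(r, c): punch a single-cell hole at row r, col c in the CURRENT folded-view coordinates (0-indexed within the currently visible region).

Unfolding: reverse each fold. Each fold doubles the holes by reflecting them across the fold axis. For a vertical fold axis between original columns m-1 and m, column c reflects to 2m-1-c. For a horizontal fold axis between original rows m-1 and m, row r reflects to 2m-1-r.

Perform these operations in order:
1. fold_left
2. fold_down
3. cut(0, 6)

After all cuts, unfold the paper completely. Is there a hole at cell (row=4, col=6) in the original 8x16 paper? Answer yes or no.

Answer: yes

Derivation:
Op 1 fold_left: fold axis v@8; visible region now rows[0,8) x cols[0,8) = 8x8
Op 2 fold_down: fold axis h@4; visible region now rows[4,8) x cols[0,8) = 4x8
Op 3 cut(0, 6): punch at orig (4,6); cuts so far [(4, 6)]; region rows[4,8) x cols[0,8) = 4x8
Unfold 1 (reflect across h@4): 2 holes -> [(3, 6), (4, 6)]
Unfold 2 (reflect across v@8): 4 holes -> [(3, 6), (3, 9), (4, 6), (4, 9)]
Holes: [(3, 6), (3, 9), (4, 6), (4, 9)]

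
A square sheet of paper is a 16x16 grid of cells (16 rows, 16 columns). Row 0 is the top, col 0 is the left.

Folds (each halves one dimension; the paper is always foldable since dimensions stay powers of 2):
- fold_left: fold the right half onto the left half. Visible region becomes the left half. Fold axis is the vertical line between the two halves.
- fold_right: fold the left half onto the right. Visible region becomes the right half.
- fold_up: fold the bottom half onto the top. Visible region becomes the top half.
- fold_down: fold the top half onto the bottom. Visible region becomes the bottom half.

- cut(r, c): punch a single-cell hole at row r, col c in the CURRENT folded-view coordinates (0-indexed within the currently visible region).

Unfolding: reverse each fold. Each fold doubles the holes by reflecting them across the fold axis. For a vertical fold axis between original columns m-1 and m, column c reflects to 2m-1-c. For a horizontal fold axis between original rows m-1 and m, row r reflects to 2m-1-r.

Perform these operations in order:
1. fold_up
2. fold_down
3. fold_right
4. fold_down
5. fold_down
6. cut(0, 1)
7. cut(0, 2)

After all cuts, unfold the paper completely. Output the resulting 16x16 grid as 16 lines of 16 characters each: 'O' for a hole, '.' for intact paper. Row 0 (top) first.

Answer: .....OO..OO.....
.....OO..OO.....
.....OO..OO.....
.....OO..OO.....
.....OO..OO.....
.....OO..OO.....
.....OO..OO.....
.....OO..OO.....
.....OO..OO.....
.....OO..OO.....
.....OO..OO.....
.....OO..OO.....
.....OO..OO.....
.....OO..OO.....
.....OO..OO.....
.....OO..OO.....

Derivation:
Op 1 fold_up: fold axis h@8; visible region now rows[0,8) x cols[0,16) = 8x16
Op 2 fold_down: fold axis h@4; visible region now rows[4,8) x cols[0,16) = 4x16
Op 3 fold_right: fold axis v@8; visible region now rows[4,8) x cols[8,16) = 4x8
Op 4 fold_down: fold axis h@6; visible region now rows[6,8) x cols[8,16) = 2x8
Op 5 fold_down: fold axis h@7; visible region now rows[7,8) x cols[8,16) = 1x8
Op 6 cut(0, 1): punch at orig (7,9); cuts so far [(7, 9)]; region rows[7,8) x cols[8,16) = 1x8
Op 7 cut(0, 2): punch at orig (7,10); cuts so far [(7, 9), (7, 10)]; region rows[7,8) x cols[8,16) = 1x8
Unfold 1 (reflect across h@7): 4 holes -> [(6, 9), (6, 10), (7, 9), (7, 10)]
Unfold 2 (reflect across h@6): 8 holes -> [(4, 9), (4, 10), (5, 9), (5, 10), (6, 9), (6, 10), (7, 9), (7, 10)]
Unfold 3 (reflect across v@8): 16 holes -> [(4, 5), (4, 6), (4, 9), (4, 10), (5, 5), (5, 6), (5, 9), (5, 10), (6, 5), (6, 6), (6, 9), (6, 10), (7, 5), (7, 6), (7, 9), (7, 10)]
Unfold 4 (reflect across h@4): 32 holes -> [(0, 5), (0, 6), (0, 9), (0, 10), (1, 5), (1, 6), (1, 9), (1, 10), (2, 5), (2, 6), (2, 9), (2, 10), (3, 5), (3, 6), (3, 9), (3, 10), (4, 5), (4, 6), (4, 9), (4, 10), (5, 5), (5, 6), (5, 9), (5, 10), (6, 5), (6, 6), (6, 9), (6, 10), (7, 5), (7, 6), (7, 9), (7, 10)]
Unfold 5 (reflect across h@8): 64 holes -> [(0, 5), (0, 6), (0, 9), (0, 10), (1, 5), (1, 6), (1, 9), (1, 10), (2, 5), (2, 6), (2, 9), (2, 10), (3, 5), (3, 6), (3, 9), (3, 10), (4, 5), (4, 6), (4, 9), (4, 10), (5, 5), (5, 6), (5, 9), (5, 10), (6, 5), (6, 6), (6, 9), (6, 10), (7, 5), (7, 6), (7, 9), (7, 10), (8, 5), (8, 6), (8, 9), (8, 10), (9, 5), (9, 6), (9, 9), (9, 10), (10, 5), (10, 6), (10, 9), (10, 10), (11, 5), (11, 6), (11, 9), (11, 10), (12, 5), (12, 6), (12, 9), (12, 10), (13, 5), (13, 6), (13, 9), (13, 10), (14, 5), (14, 6), (14, 9), (14, 10), (15, 5), (15, 6), (15, 9), (15, 10)]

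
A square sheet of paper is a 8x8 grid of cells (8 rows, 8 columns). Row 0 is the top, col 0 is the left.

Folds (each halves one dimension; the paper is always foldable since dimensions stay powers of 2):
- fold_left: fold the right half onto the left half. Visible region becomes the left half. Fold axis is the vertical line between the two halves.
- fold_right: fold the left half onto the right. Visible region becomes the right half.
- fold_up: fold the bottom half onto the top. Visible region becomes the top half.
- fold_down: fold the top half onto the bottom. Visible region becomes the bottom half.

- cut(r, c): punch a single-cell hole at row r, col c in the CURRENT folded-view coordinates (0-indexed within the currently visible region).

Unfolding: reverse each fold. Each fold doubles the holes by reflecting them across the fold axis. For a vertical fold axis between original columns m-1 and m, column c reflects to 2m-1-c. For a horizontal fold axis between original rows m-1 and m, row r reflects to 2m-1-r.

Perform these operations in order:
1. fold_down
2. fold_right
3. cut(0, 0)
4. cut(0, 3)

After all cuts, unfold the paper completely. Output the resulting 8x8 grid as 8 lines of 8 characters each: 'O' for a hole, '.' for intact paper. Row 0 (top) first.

Op 1 fold_down: fold axis h@4; visible region now rows[4,8) x cols[0,8) = 4x8
Op 2 fold_right: fold axis v@4; visible region now rows[4,8) x cols[4,8) = 4x4
Op 3 cut(0, 0): punch at orig (4,4); cuts so far [(4, 4)]; region rows[4,8) x cols[4,8) = 4x4
Op 4 cut(0, 3): punch at orig (4,7); cuts so far [(4, 4), (4, 7)]; region rows[4,8) x cols[4,8) = 4x4
Unfold 1 (reflect across v@4): 4 holes -> [(4, 0), (4, 3), (4, 4), (4, 7)]
Unfold 2 (reflect across h@4): 8 holes -> [(3, 0), (3, 3), (3, 4), (3, 7), (4, 0), (4, 3), (4, 4), (4, 7)]

Answer: ........
........
........
O..OO..O
O..OO..O
........
........
........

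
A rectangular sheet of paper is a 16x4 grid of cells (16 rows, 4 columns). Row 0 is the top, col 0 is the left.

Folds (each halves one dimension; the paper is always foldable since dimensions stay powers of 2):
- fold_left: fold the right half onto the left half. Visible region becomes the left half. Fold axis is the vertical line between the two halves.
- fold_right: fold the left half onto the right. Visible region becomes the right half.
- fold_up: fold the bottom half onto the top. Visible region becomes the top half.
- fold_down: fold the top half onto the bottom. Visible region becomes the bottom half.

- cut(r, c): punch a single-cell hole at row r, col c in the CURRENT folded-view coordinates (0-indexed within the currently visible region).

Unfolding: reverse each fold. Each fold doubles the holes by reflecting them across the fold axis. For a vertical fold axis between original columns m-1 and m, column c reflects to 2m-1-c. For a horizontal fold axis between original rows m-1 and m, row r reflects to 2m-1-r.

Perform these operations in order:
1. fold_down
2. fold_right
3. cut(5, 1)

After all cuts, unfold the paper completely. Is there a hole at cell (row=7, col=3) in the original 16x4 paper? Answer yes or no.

Answer: no

Derivation:
Op 1 fold_down: fold axis h@8; visible region now rows[8,16) x cols[0,4) = 8x4
Op 2 fold_right: fold axis v@2; visible region now rows[8,16) x cols[2,4) = 8x2
Op 3 cut(5, 1): punch at orig (13,3); cuts so far [(13, 3)]; region rows[8,16) x cols[2,4) = 8x2
Unfold 1 (reflect across v@2): 2 holes -> [(13, 0), (13, 3)]
Unfold 2 (reflect across h@8): 4 holes -> [(2, 0), (2, 3), (13, 0), (13, 3)]
Holes: [(2, 0), (2, 3), (13, 0), (13, 3)]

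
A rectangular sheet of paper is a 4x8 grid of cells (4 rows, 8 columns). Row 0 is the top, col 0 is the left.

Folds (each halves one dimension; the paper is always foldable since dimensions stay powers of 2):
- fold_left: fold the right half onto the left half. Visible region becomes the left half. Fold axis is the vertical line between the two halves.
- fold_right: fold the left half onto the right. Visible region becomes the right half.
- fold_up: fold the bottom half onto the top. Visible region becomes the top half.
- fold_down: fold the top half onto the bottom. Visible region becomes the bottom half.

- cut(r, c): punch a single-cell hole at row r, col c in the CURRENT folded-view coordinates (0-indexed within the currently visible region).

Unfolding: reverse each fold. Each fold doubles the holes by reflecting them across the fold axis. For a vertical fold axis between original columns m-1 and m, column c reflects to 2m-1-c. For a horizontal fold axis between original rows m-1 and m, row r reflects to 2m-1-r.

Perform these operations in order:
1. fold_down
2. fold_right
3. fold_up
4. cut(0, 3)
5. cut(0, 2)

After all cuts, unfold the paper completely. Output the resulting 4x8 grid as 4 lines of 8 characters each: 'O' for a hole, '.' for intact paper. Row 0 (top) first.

Op 1 fold_down: fold axis h@2; visible region now rows[2,4) x cols[0,8) = 2x8
Op 2 fold_right: fold axis v@4; visible region now rows[2,4) x cols[4,8) = 2x4
Op 3 fold_up: fold axis h@3; visible region now rows[2,3) x cols[4,8) = 1x4
Op 4 cut(0, 3): punch at orig (2,7); cuts so far [(2, 7)]; region rows[2,3) x cols[4,8) = 1x4
Op 5 cut(0, 2): punch at orig (2,6); cuts so far [(2, 6), (2, 7)]; region rows[2,3) x cols[4,8) = 1x4
Unfold 1 (reflect across h@3): 4 holes -> [(2, 6), (2, 7), (3, 6), (3, 7)]
Unfold 2 (reflect across v@4): 8 holes -> [(2, 0), (2, 1), (2, 6), (2, 7), (3, 0), (3, 1), (3, 6), (3, 7)]
Unfold 3 (reflect across h@2): 16 holes -> [(0, 0), (0, 1), (0, 6), (0, 7), (1, 0), (1, 1), (1, 6), (1, 7), (2, 0), (2, 1), (2, 6), (2, 7), (3, 0), (3, 1), (3, 6), (3, 7)]

Answer: OO....OO
OO....OO
OO....OO
OO....OO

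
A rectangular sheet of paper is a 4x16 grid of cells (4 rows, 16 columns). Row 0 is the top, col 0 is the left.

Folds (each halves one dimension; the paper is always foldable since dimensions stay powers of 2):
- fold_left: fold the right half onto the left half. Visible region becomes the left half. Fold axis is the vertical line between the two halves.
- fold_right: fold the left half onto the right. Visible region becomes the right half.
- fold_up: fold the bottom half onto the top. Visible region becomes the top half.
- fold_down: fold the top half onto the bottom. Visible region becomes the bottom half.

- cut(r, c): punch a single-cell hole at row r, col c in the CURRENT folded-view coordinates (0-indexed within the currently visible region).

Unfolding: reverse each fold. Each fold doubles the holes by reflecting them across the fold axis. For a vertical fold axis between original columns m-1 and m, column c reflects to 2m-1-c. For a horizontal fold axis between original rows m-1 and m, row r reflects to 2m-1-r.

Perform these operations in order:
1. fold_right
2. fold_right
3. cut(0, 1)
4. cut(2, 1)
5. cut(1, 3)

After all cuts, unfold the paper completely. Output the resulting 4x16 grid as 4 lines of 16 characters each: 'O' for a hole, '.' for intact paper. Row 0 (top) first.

Op 1 fold_right: fold axis v@8; visible region now rows[0,4) x cols[8,16) = 4x8
Op 2 fold_right: fold axis v@12; visible region now rows[0,4) x cols[12,16) = 4x4
Op 3 cut(0, 1): punch at orig (0,13); cuts so far [(0, 13)]; region rows[0,4) x cols[12,16) = 4x4
Op 4 cut(2, 1): punch at orig (2,13); cuts so far [(0, 13), (2, 13)]; region rows[0,4) x cols[12,16) = 4x4
Op 5 cut(1, 3): punch at orig (1,15); cuts so far [(0, 13), (1, 15), (2, 13)]; region rows[0,4) x cols[12,16) = 4x4
Unfold 1 (reflect across v@12): 6 holes -> [(0, 10), (0, 13), (1, 8), (1, 15), (2, 10), (2, 13)]
Unfold 2 (reflect across v@8): 12 holes -> [(0, 2), (0, 5), (0, 10), (0, 13), (1, 0), (1, 7), (1, 8), (1, 15), (2, 2), (2, 5), (2, 10), (2, 13)]

Answer: ..O..O....O..O..
O......OO......O
..O..O....O..O..
................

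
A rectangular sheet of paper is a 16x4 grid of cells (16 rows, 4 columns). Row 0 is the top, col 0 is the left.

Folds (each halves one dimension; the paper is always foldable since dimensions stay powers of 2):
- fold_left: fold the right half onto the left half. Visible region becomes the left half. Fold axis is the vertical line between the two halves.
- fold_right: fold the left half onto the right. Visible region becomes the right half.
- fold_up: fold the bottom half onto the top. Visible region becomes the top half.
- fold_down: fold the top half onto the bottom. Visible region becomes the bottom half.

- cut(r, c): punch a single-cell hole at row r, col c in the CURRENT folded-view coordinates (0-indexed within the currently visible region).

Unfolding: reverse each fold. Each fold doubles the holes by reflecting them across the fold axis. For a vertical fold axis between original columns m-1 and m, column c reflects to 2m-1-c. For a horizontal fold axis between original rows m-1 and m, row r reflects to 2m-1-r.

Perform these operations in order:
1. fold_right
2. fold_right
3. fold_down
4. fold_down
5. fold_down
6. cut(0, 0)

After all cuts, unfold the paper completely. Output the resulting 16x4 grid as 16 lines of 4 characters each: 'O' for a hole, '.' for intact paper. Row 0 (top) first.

Answer: ....
OOOO
OOOO
....
....
OOOO
OOOO
....
....
OOOO
OOOO
....
....
OOOO
OOOO
....

Derivation:
Op 1 fold_right: fold axis v@2; visible region now rows[0,16) x cols[2,4) = 16x2
Op 2 fold_right: fold axis v@3; visible region now rows[0,16) x cols[3,4) = 16x1
Op 3 fold_down: fold axis h@8; visible region now rows[8,16) x cols[3,4) = 8x1
Op 4 fold_down: fold axis h@12; visible region now rows[12,16) x cols[3,4) = 4x1
Op 5 fold_down: fold axis h@14; visible region now rows[14,16) x cols[3,4) = 2x1
Op 6 cut(0, 0): punch at orig (14,3); cuts so far [(14, 3)]; region rows[14,16) x cols[3,4) = 2x1
Unfold 1 (reflect across h@14): 2 holes -> [(13, 3), (14, 3)]
Unfold 2 (reflect across h@12): 4 holes -> [(9, 3), (10, 3), (13, 3), (14, 3)]
Unfold 3 (reflect across h@8): 8 holes -> [(1, 3), (2, 3), (5, 3), (6, 3), (9, 3), (10, 3), (13, 3), (14, 3)]
Unfold 4 (reflect across v@3): 16 holes -> [(1, 2), (1, 3), (2, 2), (2, 3), (5, 2), (5, 3), (6, 2), (6, 3), (9, 2), (9, 3), (10, 2), (10, 3), (13, 2), (13, 3), (14, 2), (14, 3)]
Unfold 5 (reflect across v@2): 32 holes -> [(1, 0), (1, 1), (1, 2), (1, 3), (2, 0), (2, 1), (2, 2), (2, 3), (5, 0), (5, 1), (5, 2), (5, 3), (6, 0), (6, 1), (6, 2), (6, 3), (9, 0), (9, 1), (9, 2), (9, 3), (10, 0), (10, 1), (10, 2), (10, 3), (13, 0), (13, 1), (13, 2), (13, 3), (14, 0), (14, 1), (14, 2), (14, 3)]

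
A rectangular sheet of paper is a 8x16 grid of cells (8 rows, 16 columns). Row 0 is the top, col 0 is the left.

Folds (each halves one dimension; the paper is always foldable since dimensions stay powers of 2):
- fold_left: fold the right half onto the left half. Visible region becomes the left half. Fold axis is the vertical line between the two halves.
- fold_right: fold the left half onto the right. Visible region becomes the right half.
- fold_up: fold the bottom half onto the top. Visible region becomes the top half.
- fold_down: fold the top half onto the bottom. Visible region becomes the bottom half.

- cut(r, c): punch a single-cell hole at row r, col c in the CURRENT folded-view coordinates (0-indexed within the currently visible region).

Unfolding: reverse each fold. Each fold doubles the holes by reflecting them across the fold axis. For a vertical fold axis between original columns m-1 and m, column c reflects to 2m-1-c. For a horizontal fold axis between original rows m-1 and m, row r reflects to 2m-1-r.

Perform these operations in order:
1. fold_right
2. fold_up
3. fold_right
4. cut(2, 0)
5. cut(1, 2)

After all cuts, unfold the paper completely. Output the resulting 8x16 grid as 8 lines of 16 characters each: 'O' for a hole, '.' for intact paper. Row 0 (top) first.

Answer: ................
.O....O..O....O.
...OO......OO...
................
................
...OO......OO...
.O....O..O....O.
................

Derivation:
Op 1 fold_right: fold axis v@8; visible region now rows[0,8) x cols[8,16) = 8x8
Op 2 fold_up: fold axis h@4; visible region now rows[0,4) x cols[8,16) = 4x8
Op 3 fold_right: fold axis v@12; visible region now rows[0,4) x cols[12,16) = 4x4
Op 4 cut(2, 0): punch at orig (2,12); cuts so far [(2, 12)]; region rows[0,4) x cols[12,16) = 4x4
Op 5 cut(1, 2): punch at orig (1,14); cuts so far [(1, 14), (2, 12)]; region rows[0,4) x cols[12,16) = 4x4
Unfold 1 (reflect across v@12): 4 holes -> [(1, 9), (1, 14), (2, 11), (2, 12)]
Unfold 2 (reflect across h@4): 8 holes -> [(1, 9), (1, 14), (2, 11), (2, 12), (5, 11), (5, 12), (6, 9), (6, 14)]
Unfold 3 (reflect across v@8): 16 holes -> [(1, 1), (1, 6), (1, 9), (1, 14), (2, 3), (2, 4), (2, 11), (2, 12), (5, 3), (5, 4), (5, 11), (5, 12), (6, 1), (6, 6), (6, 9), (6, 14)]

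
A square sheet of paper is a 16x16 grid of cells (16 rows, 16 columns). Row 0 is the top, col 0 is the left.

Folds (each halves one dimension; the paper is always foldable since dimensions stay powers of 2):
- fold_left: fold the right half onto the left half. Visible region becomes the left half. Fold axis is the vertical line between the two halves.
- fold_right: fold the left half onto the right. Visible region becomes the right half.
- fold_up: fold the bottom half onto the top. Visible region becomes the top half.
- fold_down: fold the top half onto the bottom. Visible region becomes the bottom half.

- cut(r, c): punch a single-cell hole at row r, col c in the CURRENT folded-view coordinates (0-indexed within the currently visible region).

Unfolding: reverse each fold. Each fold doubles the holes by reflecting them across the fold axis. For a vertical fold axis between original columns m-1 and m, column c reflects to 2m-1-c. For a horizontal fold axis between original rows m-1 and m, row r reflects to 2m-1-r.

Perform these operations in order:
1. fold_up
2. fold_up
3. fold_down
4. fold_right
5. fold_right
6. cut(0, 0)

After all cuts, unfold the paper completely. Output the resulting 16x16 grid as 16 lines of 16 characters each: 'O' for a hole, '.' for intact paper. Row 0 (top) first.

Answer: ................
...OO......OO...
...OO......OO...
................
................
...OO......OO...
...OO......OO...
................
................
...OO......OO...
...OO......OO...
................
................
...OO......OO...
...OO......OO...
................

Derivation:
Op 1 fold_up: fold axis h@8; visible region now rows[0,8) x cols[0,16) = 8x16
Op 2 fold_up: fold axis h@4; visible region now rows[0,4) x cols[0,16) = 4x16
Op 3 fold_down: fold axis h@2; visible region now rows[2,4) x cols[0,16) = 2x16
Op 4 fold_right: fold axis v@8; visible region now rows[2,4) x cols[8,16) = 2x8
Op 5 fold_right: fold axis v@12; visible region now rows[2,4) x cols[12,16) = 2x4
Op 6 cut(0, 0): punch at orig (2,12); cuts so far [(2, 12)]; region rows[2,4) x cols[12,16) = 2x4
Unfold 1 (reflect across v@12): 2 holes -> [(2, 11), (2, 12)]
Unfold 2 (reflect across v@8): 4 holes -> [(2, 3), (2, 4), (2, 11), (2, 12)]
Unfold 3 (reflect across h@2): 8 holes -> [(1, 3), (1, 4), (1, 11), (1, 12), (2, 3), (2, 4), (2, 11), (2, 12)]
Unfold 4 (reflect across h@4): 16 holes -> [(1, 3), (1, 4), (1, 11), (1, 12), (2, 3), (2, 4), (2, 11), (2, 12), (5, 3), (5, 4), (5, 11), (5, 12), (6, 3), (6, 4), (6, 11), (6, 12)]
Unfold 5 (reflect across h@8): 32 holes -> [(1, 3), (1, 4), (1, 11), (1, 12), (2, 3), (2, 4), (2, 11), (2, 12), (5, 3), (5, 4), (5, 11), (5, 12), (6, 3), (6, 4), (6, 11), (6, 12), (9, 3), (9, 4), (9, 11), (9, 12), (10, 3), (10, 4), (10, 11), (10, 12), (13, 3), (13, 4), (13, 11), (13, 12), (14, 3), (14, 4), (14, 11), (14, 12)]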